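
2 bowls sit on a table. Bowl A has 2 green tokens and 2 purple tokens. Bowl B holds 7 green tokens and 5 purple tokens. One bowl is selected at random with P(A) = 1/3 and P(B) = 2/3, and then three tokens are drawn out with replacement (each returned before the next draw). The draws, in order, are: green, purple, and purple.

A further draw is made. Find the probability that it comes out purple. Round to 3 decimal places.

Under each hypothesis, the probability of the observed sequence is: P(data | bowl A) = (2/4)(2/4)(2/4) = 0.125; P(data | bowl B) = (7/12)(5/12)(5/12) = 0.10127.
Weighting by the prior gives 1/3 · 0.125 = 0.041667, 2/3 · 0.10127 = 0.067515; these sum to 0.10918.
Dividing through by the total gives posterior P(bowl A | data) = 0.38163, P(bowl B | data) = 0.61837.
The predictive probability is P(purple next | data) = (1/2)(0.38163) + (5/12)(0.61837) = 0.44847.

0.448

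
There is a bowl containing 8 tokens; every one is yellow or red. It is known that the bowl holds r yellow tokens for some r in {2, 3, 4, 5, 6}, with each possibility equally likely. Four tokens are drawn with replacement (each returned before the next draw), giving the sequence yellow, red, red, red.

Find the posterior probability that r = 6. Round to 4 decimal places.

Under each hypothesis, the probability of the observed sequence is: P(data | r = 2) = (2/8)(6/8)(6/8)(6/8) = 0.10547; P(data | r = 3) = (3/8)(5/8)(5/8)(5/8) = 0.091553; P(data | r = 4) = (4/8)(4/8)(4/8)(4/8) = 0.0625; P(data | r = 5) = (5/8)(3/8)(3/8)(3/8) = 0.032959; P(data | r = 6) = (6/8)(2/8)(2/8)(2/8) = 0.011719.
Multiplying each by its prior: 1/5 · 0.10547 = 0.021094, 1/5 · 0.091553 = 0.018311, 1/5 · 0.0625 = 0.0125, 1/5 · 0.032959 = 0.0065918, 1/5 · 0.011719 = 0.0023437; summing to 0.06084.
So P(r = 6 | data) = (0.0023437) / (0.06084) = 0.038523.

0.0385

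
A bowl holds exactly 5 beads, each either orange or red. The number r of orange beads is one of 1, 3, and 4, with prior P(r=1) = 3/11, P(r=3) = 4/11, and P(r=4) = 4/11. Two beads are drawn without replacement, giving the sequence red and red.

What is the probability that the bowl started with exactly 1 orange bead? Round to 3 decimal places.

Under each hypothesis, the probability of the observed sequence is: P(data | r = 1) = (4/5)(3/4) = 3/5; P(data | r = 3) = (2/5)(1/4) = 1/10; P(data | r = 4) = (1/5)(0/4) = 0.
Weighting by the prior gives 3/11 · 3/5 = 9/55, 4/11 · 1/10 = 2/55, 4/11 · 0 = 0; these sum to 1/5.
By Bayes' rule, P(r = 1 | data) = (9/55) / (1/5) = 9/11.

0.818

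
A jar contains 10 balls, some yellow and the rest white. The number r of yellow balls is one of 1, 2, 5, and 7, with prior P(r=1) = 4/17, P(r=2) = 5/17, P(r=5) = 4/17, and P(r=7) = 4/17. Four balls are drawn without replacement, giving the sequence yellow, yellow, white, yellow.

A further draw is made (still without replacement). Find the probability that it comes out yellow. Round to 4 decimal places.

0.5591

Under each hypothesis, the probability of the observed sequence is: P(data | r = 1) = (1/10)(0/9) = 0; P(data | r = 2) = (2/10)(1/9)(8/8)(0/7) = 0; P(data | r = 5) = (5/10)(4/9)(5/8)(3/7) = 5/84; P(data | r = 7) = (7/10)(6/9)(3/8)(5/7) = 1/8.
Multiplying each by its prior: 4/17 · 0 = 0, 5/17 · 0 = 0, 4/17 · 5/84 = 5/357, 4/17 · 1/8 = 1/34; summing to 31/714.
Normalising, the posterior is P(r = 1 | data) = 0, P(r = 2 | data) = 0, P(r = 5 | data) = 10/31, P(r = 7 | data) = 21/31.
So P(yellow next | data) = Σ P(yellow next | H) P(H | data) = (1/3)(10/31) + (2/3)(21/31) = 52/93.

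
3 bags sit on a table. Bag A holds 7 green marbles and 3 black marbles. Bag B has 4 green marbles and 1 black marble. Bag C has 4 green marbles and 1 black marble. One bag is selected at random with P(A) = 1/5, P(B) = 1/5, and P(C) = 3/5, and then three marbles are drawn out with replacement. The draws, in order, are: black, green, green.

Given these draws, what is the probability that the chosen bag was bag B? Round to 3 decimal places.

0.194

Compute the likelihood of the observed sequence for each case: P(data | bag A) = (3/10)(7/10)(7/10) = 0.147; P(data | bag B) = (1/5)(4/5)(4/5) = 0.128; P(data | bag C) = (1/5)(4/5)(4/5) = 0.128.
The prior-weighted likelihoods are 1/5 · 0.147 = 0.0294, 1/5 · 0.128 = 0.0256, 3/5 · 0.128 = 0.0768; summing to 0.1318.
So P(bag B | data) = (0.0256) / (0.1318) = 0.19423.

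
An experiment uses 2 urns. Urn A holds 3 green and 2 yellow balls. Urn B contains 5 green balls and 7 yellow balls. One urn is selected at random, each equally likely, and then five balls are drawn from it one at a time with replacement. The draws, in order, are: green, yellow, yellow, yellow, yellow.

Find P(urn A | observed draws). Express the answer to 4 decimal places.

Under each hypothesis, the probability of the observed sequence is: P(data | urn A) = (3/5)(2/5)(2/5)(2/5)(2/5) = 0.01536; P(data | urn B) = (5/12)(7/12)(7/12)(7/12)(7/12) = 0.048245.
The prior-weighted likelihoods are 1/2 · 0.01536 = 0.00768, 1/2 · 0.048245 = 0.024123; summing to 0.031803.
Therefore the posterior P(urn A | data) = (0.00768) / (0.031803) = 0.24149.

0.2415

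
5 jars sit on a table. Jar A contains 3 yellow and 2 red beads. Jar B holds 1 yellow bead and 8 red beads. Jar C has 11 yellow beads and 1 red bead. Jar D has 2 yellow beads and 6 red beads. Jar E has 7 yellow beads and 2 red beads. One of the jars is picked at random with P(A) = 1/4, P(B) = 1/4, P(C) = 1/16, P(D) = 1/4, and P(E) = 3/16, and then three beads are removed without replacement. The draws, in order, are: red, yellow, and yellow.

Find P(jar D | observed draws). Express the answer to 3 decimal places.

Under each hypothesis, the probability of the observed sequence is: P(data | jar A) = (2/5)(3/4)(2/3) = 0.2; P(data | jar B) = (8/9)(1/8)(0/7) = 0; P(data | jar C) = (1/12)(11/11)(10/10) = 0.083333; P(data | jar D) = (6/8)(2/7)(1/6) = 0.035714; P(data | jar E) = (2/9)(7/8)(6/7) = 0.16667.
Multiplying each by its prior: 1/4 · 0.2 = 0.05, 1/4 · 0 = 0, 1/16 · 0.083333 = 0.0052083, 1/4 · 0.035714 = 0.0089286, 3/16 · 0.16667 = 0.03125; these sum to 0.095387.
So P(jar D | data) = (0.0089286) / (0.095387) = 0.093604.

0.094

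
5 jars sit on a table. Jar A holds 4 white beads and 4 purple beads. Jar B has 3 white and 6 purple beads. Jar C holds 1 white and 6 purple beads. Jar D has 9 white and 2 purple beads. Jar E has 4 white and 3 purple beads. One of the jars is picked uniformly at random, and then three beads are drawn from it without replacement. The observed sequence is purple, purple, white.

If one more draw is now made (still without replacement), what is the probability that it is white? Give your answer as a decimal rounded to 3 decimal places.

The likelihood of the observed sequence under each hypothesis: P(data | jar A) = (4/8)(3/7)(4/6) = 0.14286; P(data | jar B) = (6/9)(5/8)(3/7) = 0.17857; P(data | jar C) = (6/7)(5/6)(1/5) = 0.14286; P(data | jar D) = (2/11)(1/10)(9/9) = 0.018182; P(data | jar E) = (3/7)(2/6)(4/5) = 0.11429.
Weighting by the prior gives 1/5 · 0.14286 = 0.028571, 1/5 · 0.17857 = 0.035714, 1/5 · 0.14286 = 0.028571, 1/5 · 0.018182 = 0.0036364, 1/5 · 0.11429 = 0.022857; summing to 0.11935.
Dividing through by the total gives posterior P(jar A | data) = 0.23939, P(jar B | data) = 0.29924, P(jar C | data) = 0.23939, P(jar D | data) = 0.030468, P(jar E | data) = 0.19151.
So P(white next | data) = Σ P(white next | H) P(H | data) = (3/5)(0.23939) + (1/3)(0.29924) + (0)(0.23939) + (1)(0.030468) + (3/4)(0.19151) = 0.41748.

0.417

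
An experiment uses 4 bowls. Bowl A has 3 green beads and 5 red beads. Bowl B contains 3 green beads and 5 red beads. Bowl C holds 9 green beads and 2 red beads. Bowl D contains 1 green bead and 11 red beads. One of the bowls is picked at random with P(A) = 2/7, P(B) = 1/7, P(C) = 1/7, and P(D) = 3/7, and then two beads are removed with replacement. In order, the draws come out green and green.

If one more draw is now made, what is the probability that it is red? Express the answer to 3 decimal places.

The likelihood of the observed sequence under each hypothesis: P(data | bowl A) = (3/8)(3/8) = 0.14062; P(data | bowl B) = (3/8)(3/8) = 0.14062; P(data | bowl C) = (9/11)(9/11) = 0.66942; P(data | bowl D) = (1/12)(1/12) = 0.0069444.
Weighting by the prior gives 2/7 · 0.14062 = 0.040179, 1/7 · 0.14062 = 0.020089, 1/7 · 0.66942 = 0.095632, 3/7 · 0.0069444 = 0.0029762; with total 0.15888.
The posterior is then P(bowl A | data) = 0.25289, P(bowl B | data) = 0.12645, P(bowl C | data) = 0.60193, P(bowl D | data) = 0.018733.
Averaging over the posterior, P(red next | data) = (5/8)(0.25289) + (5/8)(0.12645) + (2/11)(0.60193) + (11/12)(0.018733) = 0.3637.

0.364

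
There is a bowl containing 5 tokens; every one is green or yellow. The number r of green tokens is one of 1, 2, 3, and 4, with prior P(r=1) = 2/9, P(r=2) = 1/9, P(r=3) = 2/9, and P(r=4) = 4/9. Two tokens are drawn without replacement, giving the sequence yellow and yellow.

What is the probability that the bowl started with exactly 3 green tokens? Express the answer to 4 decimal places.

Under each hypothesis, the probability of the observed sequence is: P(data | r = 1) = (4/5)(3/4) = 3/5; P(data | r = 2) = (3/5)(2/4) = 3/10; P(data | r = 3) = (2/5)(1/4) = 1/10; P(data | r = 4) = (1/5)(0/4) = 0.
Weighting by the prior gives 2/9 · 3/5 = 2/15, 1/9 · 3/10 = 1/30, 2/9 · 1/10 = 1/45, 4/9 · 0 = 0; with total 17/90.
By Bayes' rule, P(r = 3 | data) = (1/45) / (17/90) = 2/17.

0.1176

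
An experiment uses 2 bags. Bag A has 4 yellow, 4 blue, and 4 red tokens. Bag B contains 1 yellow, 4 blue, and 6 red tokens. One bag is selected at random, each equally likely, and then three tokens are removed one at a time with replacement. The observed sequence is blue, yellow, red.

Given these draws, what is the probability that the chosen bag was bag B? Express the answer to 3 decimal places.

0.327

Under each hypothesis, the probability of the observed sequence is: P(data | bag A) = (4/12)(4/12)(4/12) = 0.037037; P(data | bag B) = (4/11)(1/11)(6/11) = 0.018032.
Multiplying each by its prior: 1/2 · 0.037037 = 0.018519, 1/2 · 0.018032 = 0.0090158; with total 0.027534.
Therefore the posterior P(bag B | data) = (0.0090158) / (0.027534) = 0.32744.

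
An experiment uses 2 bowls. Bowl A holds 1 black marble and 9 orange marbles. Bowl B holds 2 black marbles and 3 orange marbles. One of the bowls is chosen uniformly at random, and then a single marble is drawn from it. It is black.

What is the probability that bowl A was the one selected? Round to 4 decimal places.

For each hypothesis, P(data | H) works out to: P(data | bowl A) = (1/10) = 1/10; P(data | bowl B) = (2/5) = 2/5.
Weighting by the prior gives 1/2 · 1/10 = 1/20, 1/2 · 2/5 = 1/5; summing to 1/4.
By Bayes' rule, P(bowl A | data) = (1/20) / (1/4) = 1/5.

0.2000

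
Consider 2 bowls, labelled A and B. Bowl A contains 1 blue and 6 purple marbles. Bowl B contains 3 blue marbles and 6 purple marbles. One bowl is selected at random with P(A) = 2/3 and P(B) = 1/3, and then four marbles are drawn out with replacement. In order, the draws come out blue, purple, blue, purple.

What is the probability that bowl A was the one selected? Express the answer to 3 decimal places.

Compute the likelihood of the observed sequence for each case: P(data | bowl A) = (1/7)(6/7)(1/7)(6/7) = 0.014994; P(data | bowl B) = (3/9)(6/9)(3/9)(6/9) = 0.049383.
Multiplying each by its prior: 2/3 · 0.014994 = 0.0099958, 1/3 · 0.049383 = 0.016461; these sum to 0.026457.
Hence P(bowl A | data) = (0.0099958) / (0.026457) = 0.37782.

0.378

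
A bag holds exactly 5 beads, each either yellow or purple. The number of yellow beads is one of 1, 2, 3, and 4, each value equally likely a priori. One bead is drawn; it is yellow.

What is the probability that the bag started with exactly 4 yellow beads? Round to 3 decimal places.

0.400

Compute the likelihood of this draw for each case: P(data | r = 1) = (1/5) = 1/5; P(data | r = 2) = (2/5) = 2/5; P(data | r = 3) = (3/5) = 3/5; P(data | r = 4) = (4/5) = 4/5.
Weighting by the prior gives 1/4 · 1/5 = 1/20, 1/4 · 2/5 = 1/10, 1/4 · 3/5 = 3/20, 1/4 · 4/5 = 1/5; summing to 1/2.
Hence P(r = 4 | data) = (1/5) / (1/2) = 2/5.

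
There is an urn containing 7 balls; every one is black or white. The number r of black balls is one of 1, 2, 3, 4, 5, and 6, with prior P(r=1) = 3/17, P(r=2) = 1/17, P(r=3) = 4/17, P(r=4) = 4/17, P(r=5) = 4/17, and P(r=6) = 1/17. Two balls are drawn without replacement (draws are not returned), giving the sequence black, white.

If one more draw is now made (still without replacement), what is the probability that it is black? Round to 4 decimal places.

Under each hypothesis, the probability of the observed sequence is: P(data | r = 1) = (1/7)(6/6) = 1/7; P(data | r = 2) = (2/7)(5/6) = 5/21; P(data | r = 3) = (3/7)(4/6) = 2/7; P(data | r = 4) = (4/7)(3/6) = 2/7; P(data | r = 5) = (5/7)(2/6) = 5/21; P(data | r = 6) = (6/7)(1/6) = 1/7.
Multiplying each by its prior: 3/17 · 1/7 = 3/119, 1/17 · 5/21 = 5/357, 4/17 · 2/7 = 8/119, 4/17 · 2/7 = 8/119, 4/17 · 5/21 = 20/357, 1/17 · 1/7 = 1/119; these sum to 5/21.
Dividing through by the total gives posterior P(r = 1 | data) = 9/85, P(r = 2 | data) = 1/17, P(r = 3 | data) = 24/85, P(r = 4 | data) = 24/85, P(r = 5 | data) = 4/17, P(r = 6 | data) = 3/85.
The predictive probability is P(black next | data) = (0)(9/85) + (1/5)(1/17) + (2/5)(24/85) + (3/5)(24/85) + (4/5)(4/17) + (1)(3/85) = 44/85.

0.5176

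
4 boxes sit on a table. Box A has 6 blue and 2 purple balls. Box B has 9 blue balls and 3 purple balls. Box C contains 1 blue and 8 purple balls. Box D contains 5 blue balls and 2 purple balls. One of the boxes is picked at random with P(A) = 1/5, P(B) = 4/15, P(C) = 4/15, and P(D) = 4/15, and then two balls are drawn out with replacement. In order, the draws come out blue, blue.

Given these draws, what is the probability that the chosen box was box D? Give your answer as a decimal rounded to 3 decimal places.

For each hypothesis, P(data | H) works out to: P(data | box A) = (6/8)(6/8) = 0.5625; P(data | box B) = (9/12)(9/12) = 0.5625; P(data | box C) = (1/9)(1/9) = 0.012346; P(data | box D) = (5/7)(5/7) = 0.5102.
The prior-weighted likelihoods are 1/5 · 0.5625 = 0.1125, 4/15 · 0.5625 = 0.15, 4/15 · 0.012346 = 0.0032922, 4/15 · 0.5102 = 0.13605; summing to 0.40185.
Therefore the posterior P(box D | data) = (0.13605) / (0.40185) = 0.33857.

0.339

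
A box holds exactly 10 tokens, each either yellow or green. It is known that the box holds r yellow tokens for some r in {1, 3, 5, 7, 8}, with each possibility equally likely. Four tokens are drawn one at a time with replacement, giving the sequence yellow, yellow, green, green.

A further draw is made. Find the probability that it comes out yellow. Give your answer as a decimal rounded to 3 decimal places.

Compute the likelihood of the observed sequence for each case: P(data | r = 1) = (1/10)(1/10)(9/10)(9/10) = 0.0081; P(data | r = 3) = (3/10)(3/10)(7/10)(7/10) = 0.0441; P(data | r = 5) = (5/10)(5/10)(5/10)(5/10) = 0.0625; P(data | r = 7) = (7/10)(7/10)(3/10)(3/10) = 0.0441; P(data | r = 8) = (8/10)(8/10)(2/10)(2/10) = 0.0256.
Weighting by the prior gives 1/5 · 0.0081 = 0.00162, 1/5 · 0.0441 = 0.00882, 1/5 · 0.0625 = 0.0125, 1/5 · 0.0441 = 0.00882, 1/5 · 0.0256 = 0.00512; these sum to 0.03688.
Normalising, the posterior is P(r = 1 | data) = 0.043926, P(r = 3 | data) = 0.23915, P(r = 5 | data) = 0.33894, P(r = 7 | data) = 0.23915, P(r = 8 | data) = 0.13883.
Averaging over the posterior, P(yellow next | data) = (1/10)(0.043926) + (3/10)(0.23915) + (1/2)(0.33894) + (7/10)(0.23915) + (4/5)(0.13883) = 0.52408.

0.524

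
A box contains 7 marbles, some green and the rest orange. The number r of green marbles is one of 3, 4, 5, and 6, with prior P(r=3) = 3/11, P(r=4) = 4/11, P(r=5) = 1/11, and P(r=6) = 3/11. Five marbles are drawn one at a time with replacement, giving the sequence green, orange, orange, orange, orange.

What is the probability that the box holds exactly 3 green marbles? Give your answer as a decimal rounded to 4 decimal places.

0.6230

Compute the likelihood of the observed sequence for each case: P(data | r = 3) = (3/7)(4/7)(4/7)(4/7)(4/7) = 0.045695; P(data | r = 4) = (4/7)(3/7)(3/7)(3/7)(3/7) = 0.019278; P(data | r = 5) = (5/7)(2/7)(2/7)(2/7)(2/7) = 0.0047599; P(data | r = 6) = (6/7)(1/7)(1/7)(1/7)(1/7) = 0.00035699.
Weighting by the prior gives 3/11 · 0.045695 = 0.012462, 4/11 · 0.019278 = 0.0070101, 1/11 · 0.0047599 = 0.00043272, 3/11 · 0.00035699 = 9.7362e-05; summing to 0.020002.
So P(r = 3 | data) = (0.012462) / (0.020002) = 0.62304.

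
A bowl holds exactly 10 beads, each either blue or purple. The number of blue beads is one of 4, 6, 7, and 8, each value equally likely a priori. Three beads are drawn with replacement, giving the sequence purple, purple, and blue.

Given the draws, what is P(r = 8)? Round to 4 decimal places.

Compute the likelihood of the observed sequence for each case: P(data | r = 4) = (6/10)(6/10)(4/10) = 0.144; P(data | r = 6) = (4/10)(4/10)(6/10) = 0.096; P(data | r = 7) = (3/10)(3/10)(7/10) = 0.063; P(data | r = 8) = (2/10)(2/10)(8/10) = 0.032.
Weighting by the prior gives 1/4 · 0.144 = 0.036, 1/4 · 0.096 = 0.024, 1/4 · 0.063 = 0.01575, 1/4 · 0.032 = 0.008; with total 0.08375.
Therefore the posterior P(r = 8 | data) = (0.008) / (0.08375) = 0.095522.

0.0955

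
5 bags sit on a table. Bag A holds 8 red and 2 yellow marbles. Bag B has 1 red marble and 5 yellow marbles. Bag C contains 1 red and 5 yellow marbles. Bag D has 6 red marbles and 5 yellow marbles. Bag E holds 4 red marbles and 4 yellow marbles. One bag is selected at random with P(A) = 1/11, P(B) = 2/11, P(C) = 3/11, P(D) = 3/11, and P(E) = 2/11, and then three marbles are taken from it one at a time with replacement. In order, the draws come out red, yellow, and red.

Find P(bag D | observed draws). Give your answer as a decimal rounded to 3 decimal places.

For each hypothesis, P(data | H) works out to: P(data | bag A) = (8/10)(2/10)(8/10) = 0.128; P(data | bag B) = (1/6)(5/6)(1/6) = 0.023148; P(data | bag C) = (1/6)(5/6)(1/6) = 0.023148; P(data | bag D) = (6/11)(5/11)(6/11) = 0.13524; P(data | bag E) = (4/8)(4/8)(4/8) = 0.125.
Multiplying each by its prior: 1/11 · 0.128 = 0.011636, 2/11 · 0.023148 = 0.0042088, 3/11 · 0.023148 = 0.0063131, 3/11 · 0.13524 = 0.036883, 2/11 · 0.125 = 0.022727; summing to 0.081768.
So P(bag D | data) = (0.036883) / (0.081768) = 0.45106.

0.451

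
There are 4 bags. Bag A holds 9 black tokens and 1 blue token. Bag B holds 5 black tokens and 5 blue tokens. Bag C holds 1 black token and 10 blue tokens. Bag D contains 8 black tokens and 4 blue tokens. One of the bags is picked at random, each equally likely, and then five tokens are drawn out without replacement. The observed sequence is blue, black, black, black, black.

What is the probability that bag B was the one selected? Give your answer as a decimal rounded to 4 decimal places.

0.1041

The likelihood of the observed sequence under each hypothesis: P(data | bag A) = (1/10)(9/9)(8/8)(7/7)(6/6) = 0.1; P(data | bag B) = (5/10)(5/9)(4/8)(3/7)(2/6) = 0.019841; P(data | bag C) = (10/11)(1/10)(0/9) = 0; P(data | bag D) = (4/12)(8/11)(7/10)(6/9)(5/8) = 0.070707.
Multiplying each by its prior: 1/4 · 0.1 = 0.025, 1/4 · 0.019841 = 0.0049603, 1/4 · 0 = 0, 1/4 · 0.070707 = 0.017677; these sum to 0.047637.
So P(bag B | data) = (0.0049603) / (0.047637) = 0.10413.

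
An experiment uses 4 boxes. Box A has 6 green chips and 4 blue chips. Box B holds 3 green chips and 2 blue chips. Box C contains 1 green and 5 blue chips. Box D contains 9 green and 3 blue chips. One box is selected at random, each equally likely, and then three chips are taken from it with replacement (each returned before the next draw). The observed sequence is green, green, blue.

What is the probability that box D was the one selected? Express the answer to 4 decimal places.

0.3113

Under each hypothesis, the probability of the observed sequence is: P(data | box A) = (6/10)(6/10)(4/10) = 0.144; P(data | box B) = (3/5)(3/5)(2/5) = 0.144; P(data | box C) = (1/6)(1/6)(5/6) = 0.023148; P(data | box D) = (9/12)(9/12)(3/12) = 0.14062.
Multiplying each by its prior: 1/4 · 0.144 = 0.036, 1/4 · 0.144 = 0.036, 1/4 · 0.023148 = 0.005787, 1/4 · 0.14062 = 0.035156; summing to 0.11294.
So P(box D | data) = (0.035156) / (0.11294) = 0.31127.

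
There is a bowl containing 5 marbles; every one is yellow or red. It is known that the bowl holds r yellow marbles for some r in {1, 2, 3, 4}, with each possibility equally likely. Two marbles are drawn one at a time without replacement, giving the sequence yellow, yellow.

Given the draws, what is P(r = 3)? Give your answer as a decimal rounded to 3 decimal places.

For each hypothesis, P(data | H) works out to: P(data | r = 1) = (1/5)(0/4) = 0; P(data | r = 2) = (2/5)(1/4) = 1/10; P(data | r = 3) = (3/5)(2/4) = 3/10; P(data | r = 4) = (4/5)(3/4) = 3/5.
Multiplying each by its prior: 1/4 · 0 = 0, 1/4 · 1/10 = 1/40, 1/4 · 3/10 = 3/40, 1/4 · 3/5 = 3/20; summing to 1/4.
Therefore the posterior P(r = 3 | data) = (3/40) / (1/4) = 3/10.

0.300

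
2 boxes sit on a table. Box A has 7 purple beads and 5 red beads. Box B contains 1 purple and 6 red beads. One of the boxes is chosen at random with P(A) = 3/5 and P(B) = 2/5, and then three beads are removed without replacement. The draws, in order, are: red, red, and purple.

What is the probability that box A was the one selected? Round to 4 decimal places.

The likelihood of the observed sequence under each hypothesis: P(data | box A) = (5/12)(4/11)(7/10) = 7/66; P(data | box B) = (6/7)(5/6)(1/5) = 1/7.
Multiplying each by its prior: 3/5 · 7/66 = 7/110, 2/5 · 1/7 = 2/35; with total 93/770.
By Bayes' rule, P(box A | data) = (7/110) / (93/770) = 49/93.

0.5269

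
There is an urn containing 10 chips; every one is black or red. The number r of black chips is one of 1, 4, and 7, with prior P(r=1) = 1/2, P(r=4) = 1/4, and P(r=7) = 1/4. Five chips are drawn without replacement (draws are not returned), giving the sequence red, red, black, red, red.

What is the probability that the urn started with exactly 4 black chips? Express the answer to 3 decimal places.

The likelihood of the observed sequence under each hypothesis: P(data | r = 1) = (9/10)(8/9)(1/8)(7/7)(6/6) = 1/10; P(data | r = 4) = (6/10)(5/9)(4/8)(4/7)(3/6) = 1/21; P(data | r = 7) = (3/10)(2/9)(7/8)(1/7)(0/6) = 0.
Weighting by the prior gives 1/2 · 1/10 = 1/20, 1/4 · 1/21 = 1/84, 1/4 · 0 = 0; summing to 13/210.
Therefore the posterior P(r = 4 | data) = (1/84) / (13/210) = 5/26.

0.192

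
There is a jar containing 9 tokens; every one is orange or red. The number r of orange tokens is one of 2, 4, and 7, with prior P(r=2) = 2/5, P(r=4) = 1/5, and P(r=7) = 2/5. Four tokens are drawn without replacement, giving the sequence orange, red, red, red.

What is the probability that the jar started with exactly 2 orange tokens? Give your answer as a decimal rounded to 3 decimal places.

0.778

The likelihood of the observed sequence under each hypothesis: P(data | r = 2) = (2/9)(7/8)(6/7)(5/6) = 5/36; P(data | r = 4) = (4/9)(5/8)(4/7)(3/6) = 5/63; P(data | r = 7) = (7/9)(2/8)(1/7)(0/6) = 0.
The prior-weighted likelihoods are 2/5 · 5/36 = 1/18, 1/5 · 5/63 = 1/63, 2/5 · 0 = 0; summing to 1/14.
By Bayes' rule, P(r = 2 | data) = (1/18) / (1/14) = 7/9.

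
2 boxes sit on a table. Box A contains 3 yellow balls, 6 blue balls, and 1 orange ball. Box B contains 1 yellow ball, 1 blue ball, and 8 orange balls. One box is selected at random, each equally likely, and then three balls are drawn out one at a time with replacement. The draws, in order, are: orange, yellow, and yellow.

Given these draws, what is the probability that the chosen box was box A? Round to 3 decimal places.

The likelihood of the observed sequence under each hypothesis: P(data | box A) = (1/10)(3/10)(3/10) = 0.009; P(data | box B) = (8/10)(1/10)(1/10) = 0.008.
The prior-weighted likelihoods are 1/2 · 0.009 = 0.0045, 1/2 · 0.008 = 0.004; these sum to 0.0085.
Therefore the posterior P(box A | data) = (0.0045) / (0.0085) = 0.52941.

0.529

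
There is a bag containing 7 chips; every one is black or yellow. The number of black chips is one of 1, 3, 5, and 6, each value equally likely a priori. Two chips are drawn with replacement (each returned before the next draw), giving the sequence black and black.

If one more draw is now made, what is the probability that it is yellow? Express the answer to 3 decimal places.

0.258

Under each hypothesis, the probability of the observed sequence is: P(data | r = 1) = (1/7)(1/7) = 1/49; P(data | r = 3) = (3/7)(3/7) = 9/49; P(data | r = 5) = (5/7)(5/7) = 25/49; P(data | r = 6) = (6/7)(6/7) = 36/49.
Multiplying each by its prior: 1/4 · 1/49 = 1/196, 1/4 · 9/49 = 9/196, 1/4 · 25/49 = 25/196, 1/4 · 36/49 = 9/49; summing to 71/196.
Normalising, the posterior is P(r = 1 | data) = 1/71, P(r = 3 | data) = 9/71, P(r = 5 | data) = 25/71, P(r = 6 | data) = 36/71.
Averaging over the posterior, P(yellow next | data) = (6/7)(1/71) + (4/7)(9/71) + (2/7)(25/71) + (1/7)(36/71) = 128/497.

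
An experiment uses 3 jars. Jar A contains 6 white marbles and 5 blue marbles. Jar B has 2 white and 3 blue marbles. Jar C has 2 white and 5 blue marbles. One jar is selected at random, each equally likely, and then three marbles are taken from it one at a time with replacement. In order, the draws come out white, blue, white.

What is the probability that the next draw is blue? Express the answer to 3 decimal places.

0.555

The likelihood of the observed sequence under each hypothesis: P(data | jar A) = (6/11)(5/11)(6/11) = 0.13524; P(data | jar B) = (2/5)(3/5)(2/5) = 0.096; P(data | jar C) = (2/7)(5/7)(2/7) = 0.058309.
Multiplying each by its prior: 1/3 · 0.13524 = 0.045079, 1/3 · 0.096 = 0.032, 1/3 · 0.058309 = 0.019436; summing to 0.096515.
Normalising, the posterior is P(jar A | data) = 0.46707, P(jar B | data) = 0.33155, P(jar C | data) = 0.20138.
The predictive probability is P(blue next | data) = (5/11)(0.46707) + (3/5)(0.33155) + (5/7)(0.20138) = 0.55508.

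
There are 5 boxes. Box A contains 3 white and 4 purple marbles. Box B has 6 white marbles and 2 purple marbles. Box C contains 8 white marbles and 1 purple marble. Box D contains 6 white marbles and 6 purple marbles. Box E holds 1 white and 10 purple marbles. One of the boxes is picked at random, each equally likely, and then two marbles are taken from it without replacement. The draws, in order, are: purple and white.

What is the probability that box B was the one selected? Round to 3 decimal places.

Compute the likelihood of the observed sequence for each case: P(data | box A) = (4/7)(3/6) = 2/7; P(data | box B) = (2/8)(6/7) = 3/14; P(data | box C) = (1/9)(8/8) = 1/9; P(data | box D) = (6/12)(6/11) = 3/11; P(data | box E) = (10/11)(1/10) = 1/11.
The prior-weighted likelihoods are 1/5 · 2/7 = 2/35, 1/5 · 3/14 = 3/70, 1/5 · 1/9 = 1/45, 1/5 · 3/11 = 3/55, 1/5 · 1/11 = 1/55; with total 193/990.
So P(box B | data) = (3/70) / (193/990) = 297/1351.

0.220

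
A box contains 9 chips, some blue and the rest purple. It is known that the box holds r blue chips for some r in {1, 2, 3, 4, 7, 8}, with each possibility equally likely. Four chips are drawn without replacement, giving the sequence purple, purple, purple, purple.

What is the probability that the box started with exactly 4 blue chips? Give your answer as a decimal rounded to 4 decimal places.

0.0400

Under each hypothesis, the probability of the observed sequence is: P(data | r = 1) = (8/9)(7/8)(6/7)(5/6) = 5/9; P(data | r = 2) = (7/9)(6/8)(5/7)(4/6) = 5/18; P(data | r = 3) = (6/9)(5/8)(4/7)(3/6) = 5/42; P(data | r = 4) = (5/9)(4/8)(3/7)(2/6) = 5/126; P(data | r = 7) = (2/9)(1/8)(0/7) = 0; P(data | r = 8) = (1/9)(0/8) = 0.
Weighting by the prior gives 1/6 · 5/9 = 5/54, 1/6 · 5/18 = 5/108, 1/6 · 5/42 = 5/252, 1/6 · 5/126 = 5/756, 1/6 · 0 = 0, 1/6 · 0 = 0; these sum to 125/756.
So P(r = 4 | data) = (5/756) / (125/756) = 1/25.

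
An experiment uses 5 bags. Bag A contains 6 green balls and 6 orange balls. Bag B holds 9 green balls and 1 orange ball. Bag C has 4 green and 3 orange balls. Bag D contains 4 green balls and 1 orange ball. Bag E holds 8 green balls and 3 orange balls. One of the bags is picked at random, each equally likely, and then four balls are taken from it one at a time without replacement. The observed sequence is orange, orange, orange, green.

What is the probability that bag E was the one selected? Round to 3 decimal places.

Compute the likelihood of the observed sequence for each case: P(data | bag A) = (6/12)(5/11)(4/10)(6/9) = 2/33; P(data | bag B) = (1/10)(0/9) = 0; P(data | bag C) = (3/7)(2/6)(1/5)(4/4) = 1/35; P(data | bag D) = (1/5)(0/4) = 0; P(data | bag E) = (3/11)(2/10)(1/9)(8/8) = 1/165.
The prior-weighted likelihoods are 1/5 · 2/33 = 2/165, 1/5 · 0 = 0, 1/5 · 1/35 = 1/175, 1/5 · 0 = 0, 1/5 · 1/165 = 1/825; with total 2/105.
Therefore the posterior P(bag E | data) = (1/825) / (2/105) = 7/110.

0.064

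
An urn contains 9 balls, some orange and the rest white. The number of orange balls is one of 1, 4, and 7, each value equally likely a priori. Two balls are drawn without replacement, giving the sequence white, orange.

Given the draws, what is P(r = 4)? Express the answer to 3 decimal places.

The likelihood of the observed sequence under each hypothesis: P(data | r = 1) = (8/9)(1/8) = 1/9; P(data | r = 4) = (5/9)(4/8) = 5/18; P(data | r = 7) = (2/9)(7/8) = 7/36.
Weighting by the prior gives 1/3 · 1/9 = 1/27, 1/3 · 5/18 = 5/54, 1/3 · 7/36 = 7/108; summing to 7/36.
Hence P(r = 4 | data) = (5/54) / (7/36) = 10/21.

0.476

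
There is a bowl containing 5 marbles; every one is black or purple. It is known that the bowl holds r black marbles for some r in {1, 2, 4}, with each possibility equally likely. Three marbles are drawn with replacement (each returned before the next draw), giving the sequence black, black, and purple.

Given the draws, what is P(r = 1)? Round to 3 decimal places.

0.125

For each hypothesis, P(data | H) works out to: P(data | r = 1) = (1/5)(1/5)(4/5) = 4/125; P(data | r = 2) = (2/5)(2/5)(3/5) = 12/125; P(data | r = 4) = (4/5)(4/5)(1/5) = 16/125.
The prior-weighted likelihoods are 1/3 · 4/125 = 4/375, 1/3 · 12/125 = 4/125, 1/3 · 16/125 = 16/375; summing to 32/375.
By Bayes' rule, P(r = 1 | data) = (4/375) / (32/375) = 1/8.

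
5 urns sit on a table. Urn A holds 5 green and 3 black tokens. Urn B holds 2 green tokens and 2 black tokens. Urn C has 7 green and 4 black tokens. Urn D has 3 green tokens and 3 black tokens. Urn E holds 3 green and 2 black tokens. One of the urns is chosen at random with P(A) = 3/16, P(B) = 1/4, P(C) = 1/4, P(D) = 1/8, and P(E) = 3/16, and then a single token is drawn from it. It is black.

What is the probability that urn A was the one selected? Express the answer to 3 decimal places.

0.166

Compute the likelihood of this draw for each case: P(data | urn A) = (3/8) = 0.375; P(data | urn B) = (2/4) = 0.5; P(data | urn C) = (4/11) = 0.36364; P(data | urn D) = (3/6) = 0.5; P(data | urn E) = (2/5) = 0.4.
The prior-weighted likelihoods are 3/16 · 0.375 = 0.070312, 1/4 · 0.5 = 0.125, 1/4 · 0.36364 = 0.090909, 1/8 · 0.5 = 0.0625, 3/16 · 0.4 = 0.075; these sum to 0.42372.
So P(urn A | data) = (0.070312) / (0.42372) = 0.16594.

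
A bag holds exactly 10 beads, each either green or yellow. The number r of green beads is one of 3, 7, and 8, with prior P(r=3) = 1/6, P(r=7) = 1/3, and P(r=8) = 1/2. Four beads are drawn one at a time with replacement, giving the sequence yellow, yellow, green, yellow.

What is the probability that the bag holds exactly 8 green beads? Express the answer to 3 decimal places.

For each hypothesis, P(data | H) works out to: P(data | r = 3) = (7/10)(7/10)(3/10)(7/10) = 0.1029; P(data | r = 7) = (3/10)(3/10)(7/10)(3/10) = 0.0189; P(data | r = 8) = (2/10)(2/10)(8/10)(2/10) = 0.0064.
Weighting by the prior gives 1/6 · 0.1029 = 0.01715, 1/3 · 0.0189 = 0.0063, 1/2 · 0.0064 = 0.0032; these sum to 0.02665.
Therefore the posterior P(r = 8 | data) = (0.0032) / (0.02665) = 0.12008.

0.120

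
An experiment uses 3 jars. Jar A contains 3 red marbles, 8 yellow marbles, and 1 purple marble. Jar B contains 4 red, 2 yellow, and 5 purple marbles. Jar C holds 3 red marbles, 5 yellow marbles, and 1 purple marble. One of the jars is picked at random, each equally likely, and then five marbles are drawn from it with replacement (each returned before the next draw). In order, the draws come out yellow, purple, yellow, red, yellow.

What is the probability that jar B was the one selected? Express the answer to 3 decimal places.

0.073

The likelihood of the observed sequence under each hypothesis: P(data | jar A) = (8/12)(1/12)(8/12)(3/12)(8/12) = 0.0061728; P(data | jar B) = (2/11)(5/11)(2/11)(4/11)(2/11) = 0.00099347; P(data | jar C) = (5/9)(1/9)(5/9)(3/9)(5/9) = 0.0063507.
Weighting by the prior gives 1/3 · 0.0061728 = 0.0020576, 1/3 · 0.00099347 = 0.00033116, 1/3 · 0.0063507 = 0.0021169; these sum to 0.0045057.
Therefore the posterior P(jar B | data) = (0.00033116) / (0.0045057) = 0.073498.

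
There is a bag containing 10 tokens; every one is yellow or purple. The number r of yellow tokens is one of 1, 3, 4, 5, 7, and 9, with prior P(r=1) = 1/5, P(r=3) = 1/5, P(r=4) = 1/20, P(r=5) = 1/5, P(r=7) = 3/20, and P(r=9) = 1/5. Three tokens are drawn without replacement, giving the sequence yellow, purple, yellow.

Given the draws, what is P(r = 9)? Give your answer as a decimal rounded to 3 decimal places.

For each hypothesis, P(data | H) works out to: P(data | r = 1) = (1/10)(9/9)(0/8) = 0; P(data | r = 3) = (3/10)(7/9)(2/8) = 0.058333; P(data | r = 4) = (4/10)(6/9)(3/8) = 0.1; P(data | r = 5) = (5/10)(5/9)(4/8) = 0.13889; P(data | r = 7) = (7/10)(3/9)(6/8) = 0.175; P(data | r = 9) = (9/10)(1/9)(8/8) = 0.1.
Multiplying each by its prior: 1/5 · 0 = 0, 1/5 · 0.058333 = 0.011667, 1/20 · 0.1 = 0.005, 1/5 · 0.13889 = 0.027778, 3/20 · 0.175 = 0.02625, 1/5 · 0.1 = 0.02; summing to 0.090694.
By Bayes' rule, P(r = 9 | data) = (0.02) / (0.090694) = 0.22052.

0.221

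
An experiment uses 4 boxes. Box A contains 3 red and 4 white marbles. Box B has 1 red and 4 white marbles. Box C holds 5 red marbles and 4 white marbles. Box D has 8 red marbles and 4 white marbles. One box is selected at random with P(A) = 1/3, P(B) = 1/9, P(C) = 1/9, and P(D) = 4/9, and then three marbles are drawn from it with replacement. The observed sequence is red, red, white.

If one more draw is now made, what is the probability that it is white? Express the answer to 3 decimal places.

Under each hypothesis, the probability of the observed sequence is: P(data | box A) = (3/7)(3/7)(4/7) = 0.10496; P(data | box B) = (1/5)(1/5)(4/5) = 0.032; P(data | box C) = (5/9)(5/9)(4/9) = 0.13717; P(data | box D) = (8/12)(8/12)(4/12) = 0.14815.
Weighting by the prior gives 1/3 · 0.10496 = 0.034985, 1/9 · 0.032 = 0.0035556, 1/9 · 0.13717 = 0.015242, 4/9 · 0.14815 = 0.065844; these sum to 0.11963.
Dividing through by the total gives posterior P(box A | data) = 0.29246, P(box B | data) = 0.029722, P(box C | data) = 0.12741, P(box D | data) = 0.55041.
The predictive probability is P(white next | data) = (4/7)(0.29246) + (4/5)(0.029722) + (4/9)(0.12741) + (1/3)(0.55041) = 0.43099.

0.431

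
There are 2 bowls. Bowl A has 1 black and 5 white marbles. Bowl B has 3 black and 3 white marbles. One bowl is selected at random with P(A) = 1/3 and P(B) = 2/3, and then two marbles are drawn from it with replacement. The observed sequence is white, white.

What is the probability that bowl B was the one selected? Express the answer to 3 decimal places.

Compute the likelihood of the observed sequence for each case: P(data | bowl A) = (5/6)(5/6) = 25/36; P(data | bowl B) = (3/6)(3/6) = 1/4.
Multiplying each by its prior: 1/3 · 25/36 = 25/108, 2/3 · 1/4 = 1/6; with total 43/108.
By Bayes' rule, P(bowl B | data) = (1/6) / (43/108) = 18/43.

0.419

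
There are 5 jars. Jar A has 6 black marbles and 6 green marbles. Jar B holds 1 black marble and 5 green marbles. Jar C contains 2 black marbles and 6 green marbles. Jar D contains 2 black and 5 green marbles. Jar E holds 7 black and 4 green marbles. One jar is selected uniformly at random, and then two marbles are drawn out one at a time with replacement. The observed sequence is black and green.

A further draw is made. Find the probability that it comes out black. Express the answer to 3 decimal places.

0.396

The likelihood of the observed sequence under each hypothesis: P(data | jar A) = (6/12)(6/12) = 0.25; P(data | jar B) = (1/6)(5/6) = 0.13889; P(data | jar C) = (2/8)(6/8) = 0.1875; P(data | jar D) = (2/7)(5/7) = 0.20408; P(data | jar E) = (7/11)(4/11) = 0.2314.
Multiplying each by its prior: 1/5 · 0.25 = 0.05, 1/5 · 0.13889 = 0.027778, 1/5 · 0.1875 = 0.0375, 1/5 · 0.20408 = 0.040816, 1/5 · 0.2314 = 0.046281; these sum to 0.20238.
Dividing through by the total gives posterior P(jar A | data) = 0.24707, P(jar B | data) = 0.13726, P(jar C | data) = 0.1853, P(jar D | data) = 0.20169, P(jar E | data) = 0.22869.
Averaging over the posterior, P(black next | data) = (1/2)(0.24707) + (1/6)(0.13726) + (1/4)(0.1853) + (2/7)(0.20169) + (7/11)(0.22869) = 0.39589.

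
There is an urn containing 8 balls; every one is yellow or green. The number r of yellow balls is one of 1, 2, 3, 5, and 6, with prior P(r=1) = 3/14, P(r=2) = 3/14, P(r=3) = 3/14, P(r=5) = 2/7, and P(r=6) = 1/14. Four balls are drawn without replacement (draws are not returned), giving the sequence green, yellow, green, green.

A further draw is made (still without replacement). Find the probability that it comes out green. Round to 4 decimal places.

0.7164

Compute the likelihood of the observed sequence for each case: P(data | r = 1) = (7/8)(1/7)(6/6)(5/5) = 1/8; P(data | r = 2) = (6/8)(2/7)(5/6)(4/5) = 1/7; P(data | r = 3) = (5/8)(3/7)(4/6)(3/5) = 3/28; P(data | r = 5) = (3/8)(5/7)(2/6)(1/5) = 1/56; P(data | r = 6) = (2/8)(6/7)(1/6)(0/5) = 0.
Weighting by the prior gives 3/14 · 1/8 = 3/112, 3/14 · 1/7 = 3/98, 3/14 · 3/28 = 9/392, 2/7 · 1/56 = 1/196, 1/14 · 0 = 0; summing to 67/784.
Normalising, the posterior is P(r = 1 | data) = 21/67, P(r = 2 | data) = 24/67, P(r = 3 | data) = 18/67, P(r = 5 | data) = 4/67, P(r = 6 | data) = 0.
Averaging over the posterior, P(green next | data) = (1)(21/67) + (3/4)(24/67) + (1/2)(18/67) + (0)(4/67) = 48/67.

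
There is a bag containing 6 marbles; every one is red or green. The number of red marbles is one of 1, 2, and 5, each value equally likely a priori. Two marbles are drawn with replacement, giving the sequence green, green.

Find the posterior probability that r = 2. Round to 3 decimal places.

0.381

For each hypothesis, P(data | H) works out to: P(data | r = 1) = (5/6)(5/6) = 25/36; P(data | r = 2) = (4/6)(4/6) = 4/9; P(data | r = 5) = (1/6)(1/6) = 1/36.
Weighting by the prior gives 1/3 · 25/36 = 25/108, 1/3 · 4/9 = 4/27, 1/3 · 1/36 = 1/108; summing to 7/18.
Therefore the posterior P(r = 2 | data) = (4/27) / (7/18) = 8/21.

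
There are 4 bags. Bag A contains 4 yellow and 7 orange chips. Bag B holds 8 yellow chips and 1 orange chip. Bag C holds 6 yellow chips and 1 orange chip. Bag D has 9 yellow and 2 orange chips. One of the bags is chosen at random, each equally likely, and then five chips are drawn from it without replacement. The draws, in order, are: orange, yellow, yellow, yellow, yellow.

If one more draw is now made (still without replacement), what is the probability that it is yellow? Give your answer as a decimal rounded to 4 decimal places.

0.9421

Compute the likelihood of the observed sequence for each case: P(data | bag A) = (7/11)(4/10)(3/9)(2/8)(1/7) = 0.0030303; P(data | bag B) = (1/9)(8/8)(7/7)(6/6)(5/5) = 0.11111; P(data | bag C) = (1/7)(6/6)(5/5)(4/4)(3/3) = 0.14286; P(data | bag D) = (2/11)(9/10)(8/9)(7/8)(6/7) = 0.10909.
Weighting by the prior gives 1/4 · 0.0030303 = 0.00075758, 1/4 · 0.11111 = 0.027778, 1/4 · 0.14286 = 0.035714, 1/4 · 0.10909 = 0.027273; summing to 0.091522.
Dividing through by the total gives posterior P(bag A | data) = 0.0082775, P(bag B | data) = 0.30351, P(bag C | data) = 0.39022, P(bag D | data) = 0.29799.
So P(yellow next | data) = Σ P(yellow next | H) P(H | data) = (0)(0.0082775) + (1)(0.30351) + (1)(0.39022) + (5/6)(0.29799) = 0.94206.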